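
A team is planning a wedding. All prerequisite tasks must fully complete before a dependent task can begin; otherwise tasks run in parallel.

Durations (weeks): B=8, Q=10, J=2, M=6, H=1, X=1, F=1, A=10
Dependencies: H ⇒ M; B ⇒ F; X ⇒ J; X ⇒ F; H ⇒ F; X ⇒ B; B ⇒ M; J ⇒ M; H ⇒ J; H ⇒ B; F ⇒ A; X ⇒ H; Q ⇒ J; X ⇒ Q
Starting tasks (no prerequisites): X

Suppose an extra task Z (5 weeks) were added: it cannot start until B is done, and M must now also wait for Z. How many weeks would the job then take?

21

Originally the job takes 21 weeks.
With Z inserted, M now waits for max(J, B, H, Z).
New critical path: X→H→B→Z→M = 1+1+8+5+6 = 21 ⇒ 21 weeks.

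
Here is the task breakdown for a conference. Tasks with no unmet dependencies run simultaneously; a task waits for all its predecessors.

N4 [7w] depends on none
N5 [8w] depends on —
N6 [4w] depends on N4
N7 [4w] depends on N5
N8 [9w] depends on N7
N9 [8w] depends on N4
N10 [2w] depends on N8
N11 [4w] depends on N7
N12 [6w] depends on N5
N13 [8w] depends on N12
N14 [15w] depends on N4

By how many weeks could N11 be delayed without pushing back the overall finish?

N5→N7→N8→N10 = 8+4+9+2 = 23 sets the makespan at 23 weeks.
Longest path through N11: 16 weeks (earliest finish 16, latest finish 23).
Slack of N11 = 19 − 12 = 7 weeks.

7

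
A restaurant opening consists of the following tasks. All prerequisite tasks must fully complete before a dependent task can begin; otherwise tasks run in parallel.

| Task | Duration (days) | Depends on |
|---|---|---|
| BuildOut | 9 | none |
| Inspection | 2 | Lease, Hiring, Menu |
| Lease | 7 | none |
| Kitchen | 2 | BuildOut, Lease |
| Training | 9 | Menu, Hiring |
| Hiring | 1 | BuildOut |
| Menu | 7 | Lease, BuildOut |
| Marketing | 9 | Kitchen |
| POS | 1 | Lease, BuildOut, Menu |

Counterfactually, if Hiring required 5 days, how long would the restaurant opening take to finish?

25

Actual critical path: BuildOut→Menu→Training = 9+7+9 = 25 ⇒ 25 days.
Hiring is off the critical path — its longest chain is 19 days, giving 6 of slack.
That remains the longest chain; total 25 days.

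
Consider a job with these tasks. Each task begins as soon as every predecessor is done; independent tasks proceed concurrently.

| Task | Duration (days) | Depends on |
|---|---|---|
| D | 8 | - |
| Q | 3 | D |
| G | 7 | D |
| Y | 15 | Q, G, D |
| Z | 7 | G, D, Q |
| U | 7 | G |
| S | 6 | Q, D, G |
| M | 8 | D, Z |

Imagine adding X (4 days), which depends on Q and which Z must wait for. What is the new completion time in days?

30

Originally the job takes 30 days.
With X inserted, Z now waits for max(G, D, Q, X).
New critical path: D→Q→X→Z→M = 8+3+4+7+8 = 30 ⇒ 30 days.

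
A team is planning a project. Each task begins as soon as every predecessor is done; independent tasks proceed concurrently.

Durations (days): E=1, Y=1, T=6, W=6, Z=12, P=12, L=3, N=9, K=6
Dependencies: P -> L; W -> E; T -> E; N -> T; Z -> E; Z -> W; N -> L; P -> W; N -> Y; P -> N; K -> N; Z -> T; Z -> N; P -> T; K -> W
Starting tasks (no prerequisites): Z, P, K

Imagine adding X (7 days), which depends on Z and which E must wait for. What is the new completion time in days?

28

Originally the project takes 28 days.
With X inserted, E now waits for max(Z, W, T, X).
New critical path: Z→N→T→E = 12+9+6+1 = 28 ⇒ 28 days.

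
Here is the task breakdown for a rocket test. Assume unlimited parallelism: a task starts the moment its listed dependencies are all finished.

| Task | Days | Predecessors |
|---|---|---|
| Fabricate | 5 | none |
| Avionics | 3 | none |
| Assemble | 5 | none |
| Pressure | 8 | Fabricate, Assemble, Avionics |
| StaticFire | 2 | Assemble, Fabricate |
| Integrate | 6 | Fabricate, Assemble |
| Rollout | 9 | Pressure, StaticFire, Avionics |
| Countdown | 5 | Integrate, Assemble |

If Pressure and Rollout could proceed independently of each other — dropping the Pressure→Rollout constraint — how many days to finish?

16

Before: longest chain Fabricate→Pressure→Rollout = 5+8+9 = 22, finish 22.
Without Pressure→Rollout, Rollout's earliest start moves from 13 to 7.
New critical path: Fabricate→StaticFire→Rollout = 5+2+9 = 16 ⇒ 16 days.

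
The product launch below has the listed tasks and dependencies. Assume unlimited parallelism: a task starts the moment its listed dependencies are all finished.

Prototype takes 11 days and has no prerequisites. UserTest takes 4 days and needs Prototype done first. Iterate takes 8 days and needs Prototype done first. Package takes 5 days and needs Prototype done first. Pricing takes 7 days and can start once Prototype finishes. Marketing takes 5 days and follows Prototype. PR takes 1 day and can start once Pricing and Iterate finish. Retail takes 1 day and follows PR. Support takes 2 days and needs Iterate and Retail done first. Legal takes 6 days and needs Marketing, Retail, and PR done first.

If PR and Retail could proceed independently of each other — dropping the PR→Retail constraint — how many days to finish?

26

Before: longest chain Prototype→Iterate→PR→Retail→Legal = 11+8+1+1+6 = 27, finish 27.
Without PR→Retail, Retail's earliest start moves from 20 to 0.
After: Prototype→Iterate→PR→Legal = 11+8+1+6 = 26 → 26 days.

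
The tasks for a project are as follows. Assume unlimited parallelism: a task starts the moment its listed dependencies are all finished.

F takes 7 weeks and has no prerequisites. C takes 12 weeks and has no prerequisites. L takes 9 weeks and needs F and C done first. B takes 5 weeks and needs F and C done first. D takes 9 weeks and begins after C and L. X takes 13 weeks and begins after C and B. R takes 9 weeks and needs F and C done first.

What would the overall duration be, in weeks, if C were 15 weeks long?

33

The binding path is C→L→D = 12+9+9 = 30; finish at 30 weeks.
C is on the critical path; changing it to 15 makes that path 33 weeks.
That remains the longest chain; total 33 weeks.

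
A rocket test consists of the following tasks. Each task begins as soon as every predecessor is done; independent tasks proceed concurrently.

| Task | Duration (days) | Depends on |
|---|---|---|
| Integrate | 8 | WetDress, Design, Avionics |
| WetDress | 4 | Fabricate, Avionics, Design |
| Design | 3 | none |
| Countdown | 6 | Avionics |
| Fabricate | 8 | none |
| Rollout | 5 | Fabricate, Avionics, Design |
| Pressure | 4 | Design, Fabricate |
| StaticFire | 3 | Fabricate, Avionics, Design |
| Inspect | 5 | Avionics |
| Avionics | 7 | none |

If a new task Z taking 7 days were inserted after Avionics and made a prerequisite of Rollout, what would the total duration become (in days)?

20

Originally the job takes 20 days.
With Z inserted, Rollout now waits for max(Fabricate, Avionics, Design, Z).
New critical path: Fabricate→WetDress→Integrate = 8+4+8 = 20 ⇒ 20 days.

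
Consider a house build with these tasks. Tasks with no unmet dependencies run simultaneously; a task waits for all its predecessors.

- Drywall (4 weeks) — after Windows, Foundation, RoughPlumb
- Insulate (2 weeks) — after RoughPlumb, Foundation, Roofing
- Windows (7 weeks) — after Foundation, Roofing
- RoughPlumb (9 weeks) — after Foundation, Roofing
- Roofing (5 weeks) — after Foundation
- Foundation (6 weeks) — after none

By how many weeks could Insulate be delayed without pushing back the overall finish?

Critical path: Foundation→Roofing→RoughPlumb→Drywall = 6+5+9+4 = 24, so the finish is 24 weeks.
Longest path through Insulate: 22 weeks (earliest finish 22, latest finish 24).
Float = 24 − 22 = 2.

2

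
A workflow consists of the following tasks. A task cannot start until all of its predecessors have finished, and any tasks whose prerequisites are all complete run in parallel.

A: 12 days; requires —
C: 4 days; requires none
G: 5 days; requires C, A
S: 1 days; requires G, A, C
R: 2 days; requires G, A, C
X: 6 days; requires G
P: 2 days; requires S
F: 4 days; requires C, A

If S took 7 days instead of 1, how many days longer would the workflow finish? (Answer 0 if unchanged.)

3

The binding path is A→G→X = 12+5+6 = 23; finish at 23 days.
S has 3 days of float (longest path through it is 20).
New critical path: A→G→S→P = 12+5+7+2 = 26 ⇒ 26 days.
Change in finish: 26 − 23 = +3 days.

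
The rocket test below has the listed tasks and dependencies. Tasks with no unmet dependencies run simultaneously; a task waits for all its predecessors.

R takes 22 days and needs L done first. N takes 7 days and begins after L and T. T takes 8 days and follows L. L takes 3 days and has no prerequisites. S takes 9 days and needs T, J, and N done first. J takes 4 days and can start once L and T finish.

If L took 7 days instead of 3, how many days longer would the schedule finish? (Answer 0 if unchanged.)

Critical path before the change: L→T→N→S = 3+8+7+9 = 27 giving 27 days.
Since L is critical, the +4 change carries straight to that chain (now 31 days).
No other chain overtakes it, so the finish is 31 days.
Change in finish: 31 − 27 = +4 days.

4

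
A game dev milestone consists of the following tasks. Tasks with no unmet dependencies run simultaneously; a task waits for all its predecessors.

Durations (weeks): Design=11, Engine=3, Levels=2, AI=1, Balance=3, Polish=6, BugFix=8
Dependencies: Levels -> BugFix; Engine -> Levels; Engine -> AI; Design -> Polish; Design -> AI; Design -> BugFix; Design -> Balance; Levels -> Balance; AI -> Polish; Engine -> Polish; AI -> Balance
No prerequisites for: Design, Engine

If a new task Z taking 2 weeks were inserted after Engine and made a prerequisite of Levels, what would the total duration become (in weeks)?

19

Originally the schedule takes 19 weeks.
With Z inserted, Levels now waits for max(Engine, Z).
New critical path: Design→BugFix = 11+8 = 19 ⇒ 19 weeks.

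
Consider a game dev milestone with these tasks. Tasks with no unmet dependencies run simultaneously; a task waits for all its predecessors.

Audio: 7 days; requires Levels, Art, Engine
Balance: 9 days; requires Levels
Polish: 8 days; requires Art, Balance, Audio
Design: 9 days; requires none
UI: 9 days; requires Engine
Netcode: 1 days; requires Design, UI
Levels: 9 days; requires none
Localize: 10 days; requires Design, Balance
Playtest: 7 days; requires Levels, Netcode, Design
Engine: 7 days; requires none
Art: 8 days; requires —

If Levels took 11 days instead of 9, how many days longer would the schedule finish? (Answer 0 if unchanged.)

Baseline: Levels→Balance→Localize = 9+9+10 = 28 → 28 days.
Levels lies on that path, so at 11 days the path becomes 30 days.
No other chain overtakes it, so the finish is 30 days.
Change in finish: 30 − 28 = +2 days.

2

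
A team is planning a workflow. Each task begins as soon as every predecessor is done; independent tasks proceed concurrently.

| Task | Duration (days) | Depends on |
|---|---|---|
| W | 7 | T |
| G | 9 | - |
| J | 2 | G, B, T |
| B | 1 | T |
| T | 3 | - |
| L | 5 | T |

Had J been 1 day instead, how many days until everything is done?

10

Baseline: G→J = 9+2 = 11 → 11 days.
J is on the critical path; changing it to 1 makes that path 10 days.
No other chain overtakes it, so the finish is 10 days.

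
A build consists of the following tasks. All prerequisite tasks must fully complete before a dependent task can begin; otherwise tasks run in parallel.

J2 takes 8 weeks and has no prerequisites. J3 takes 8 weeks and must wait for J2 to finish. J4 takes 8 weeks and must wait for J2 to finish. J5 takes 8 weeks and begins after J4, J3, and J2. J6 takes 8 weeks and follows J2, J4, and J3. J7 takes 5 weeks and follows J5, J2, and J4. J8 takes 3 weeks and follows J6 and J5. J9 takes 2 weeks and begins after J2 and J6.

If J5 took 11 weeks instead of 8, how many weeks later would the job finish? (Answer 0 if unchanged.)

Critical path before the change: J2→J3→J5→J7 = 8+8+8+5 = 29 giving 29 weeks.
J5 is on the critical path; changing it to 11 makes that path 32 weeks.
That remains the longest chain; total 32 weeks.
Change in finish: 32 − 29 = +3 weeks.

3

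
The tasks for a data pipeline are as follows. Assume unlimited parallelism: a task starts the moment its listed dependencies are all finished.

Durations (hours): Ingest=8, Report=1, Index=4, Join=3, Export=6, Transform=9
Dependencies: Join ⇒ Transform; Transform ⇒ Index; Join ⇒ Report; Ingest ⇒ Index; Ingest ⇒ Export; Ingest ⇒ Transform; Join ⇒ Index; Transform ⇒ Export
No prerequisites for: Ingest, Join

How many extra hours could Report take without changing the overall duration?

The longest chain is Ingest→Transform→Export = 8+9+6 = 23; overall finish 23 hours.
Longest path through Report: 4 hours (earliest finish 4, latest finish 23).
So Report can slip 23 − 4 = 19 hours.

19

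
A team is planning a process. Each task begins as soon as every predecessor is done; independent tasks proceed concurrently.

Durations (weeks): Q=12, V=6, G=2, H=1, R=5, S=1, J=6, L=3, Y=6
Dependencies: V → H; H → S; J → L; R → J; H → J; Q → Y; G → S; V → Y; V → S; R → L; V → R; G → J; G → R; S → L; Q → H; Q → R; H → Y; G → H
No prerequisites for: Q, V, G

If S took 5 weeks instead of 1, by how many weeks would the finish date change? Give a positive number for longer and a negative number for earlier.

0

Critical path before the change: Q→R→J→L = 12+5+6+3 = 26 giving 26 weeks.
S has 9 weeks of float (longest path through it is 17).
No other chain overtakes it, so the finish is 26 weeks.
Change in finish: 26 − 26 = +0 weeks.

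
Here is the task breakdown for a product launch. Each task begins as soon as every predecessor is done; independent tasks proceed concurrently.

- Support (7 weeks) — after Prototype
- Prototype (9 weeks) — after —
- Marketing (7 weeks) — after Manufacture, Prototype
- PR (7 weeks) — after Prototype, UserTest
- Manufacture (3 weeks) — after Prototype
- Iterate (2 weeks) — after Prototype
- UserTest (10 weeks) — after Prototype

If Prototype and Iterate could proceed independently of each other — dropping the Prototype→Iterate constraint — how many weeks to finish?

26

With the dependency in place, Prototype→UserTest→PR = 9+10+7 = 26 sets the finish at 26 weeks.
Without Prototype→Iterate, Iterate's earliest start moves from 9 to 0.
After: Prototype→UserTest→PR = 9+10+7 = 26 → 26 weeks.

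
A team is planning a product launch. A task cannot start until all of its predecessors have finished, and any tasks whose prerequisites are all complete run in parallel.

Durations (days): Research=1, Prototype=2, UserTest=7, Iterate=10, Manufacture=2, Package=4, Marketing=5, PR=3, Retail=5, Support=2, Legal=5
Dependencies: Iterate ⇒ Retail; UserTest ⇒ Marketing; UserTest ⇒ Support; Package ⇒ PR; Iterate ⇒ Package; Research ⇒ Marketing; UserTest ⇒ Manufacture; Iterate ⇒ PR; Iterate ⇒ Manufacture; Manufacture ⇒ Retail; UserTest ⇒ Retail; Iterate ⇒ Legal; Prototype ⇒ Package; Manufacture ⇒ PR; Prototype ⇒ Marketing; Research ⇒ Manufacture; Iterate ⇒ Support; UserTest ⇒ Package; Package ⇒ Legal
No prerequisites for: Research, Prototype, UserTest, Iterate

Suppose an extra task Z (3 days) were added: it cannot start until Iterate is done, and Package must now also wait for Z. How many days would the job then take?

Originally the job takes 19 days.
With Z inserted, Package now waits for max(UserTest, Prototype, Iterate, Z).
New critical path: Iterate→Z→Package→Legal = 10+3+4+5 = 22 ⇒ 22 days.

22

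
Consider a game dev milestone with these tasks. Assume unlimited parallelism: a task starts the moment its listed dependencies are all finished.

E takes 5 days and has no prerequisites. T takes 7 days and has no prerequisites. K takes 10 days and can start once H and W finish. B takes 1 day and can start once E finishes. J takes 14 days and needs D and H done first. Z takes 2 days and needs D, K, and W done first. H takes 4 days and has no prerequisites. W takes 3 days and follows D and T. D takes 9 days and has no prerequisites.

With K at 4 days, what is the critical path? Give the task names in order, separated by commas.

D, J

Actual critical path: D→W→K→Z = 9+3+10+2 = 24 ⇒ 24 days.
Since K is critical, the -6 change carries straight to that chain (now 18 days).
New critical path: D→J = 9+14 = 23 ⇒ 23 days.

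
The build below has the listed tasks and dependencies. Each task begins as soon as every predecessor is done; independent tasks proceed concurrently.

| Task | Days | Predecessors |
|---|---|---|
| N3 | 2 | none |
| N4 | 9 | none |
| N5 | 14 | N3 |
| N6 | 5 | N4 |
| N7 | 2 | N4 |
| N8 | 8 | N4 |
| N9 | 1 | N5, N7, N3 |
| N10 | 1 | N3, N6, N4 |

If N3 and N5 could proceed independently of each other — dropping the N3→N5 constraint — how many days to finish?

Before: longest chain N3→N5→N9 = 2+14+1 = 17, finish 17.
Without N3→N5, N5's earliest start moves from 2 to 0.
New critical path: N4→N8 = 9+8 = 17 ⇒ 17 days.

17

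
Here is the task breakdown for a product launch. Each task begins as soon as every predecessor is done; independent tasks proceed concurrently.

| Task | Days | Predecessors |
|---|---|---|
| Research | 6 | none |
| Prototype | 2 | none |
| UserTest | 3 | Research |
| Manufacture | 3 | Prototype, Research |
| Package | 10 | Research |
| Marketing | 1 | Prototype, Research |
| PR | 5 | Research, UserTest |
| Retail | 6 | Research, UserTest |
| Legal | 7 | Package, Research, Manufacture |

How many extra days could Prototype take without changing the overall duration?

The longest chain is Research→Package→Legal = 6+10+7 = 23; overall finish 23 days.
Prototype finishes as early as 2 and must finish by 13.
Float = 23 − 12 = 11.

11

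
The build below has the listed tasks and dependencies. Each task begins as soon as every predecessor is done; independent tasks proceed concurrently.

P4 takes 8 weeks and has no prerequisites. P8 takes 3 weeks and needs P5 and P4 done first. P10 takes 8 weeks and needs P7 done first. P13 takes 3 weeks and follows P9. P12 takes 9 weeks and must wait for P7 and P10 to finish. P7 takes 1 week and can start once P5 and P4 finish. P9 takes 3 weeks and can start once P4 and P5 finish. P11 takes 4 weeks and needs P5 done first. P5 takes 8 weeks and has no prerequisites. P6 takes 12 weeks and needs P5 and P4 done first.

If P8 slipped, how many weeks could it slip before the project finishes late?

15

Critical path: P4→P7→P10→P12 = 8+1+8+9 = 26, so the finish is 26 weeks.
P8 finishes as early as 11 and must finish by 26.
So P8 can slip 26 − 11 = 15 weeks.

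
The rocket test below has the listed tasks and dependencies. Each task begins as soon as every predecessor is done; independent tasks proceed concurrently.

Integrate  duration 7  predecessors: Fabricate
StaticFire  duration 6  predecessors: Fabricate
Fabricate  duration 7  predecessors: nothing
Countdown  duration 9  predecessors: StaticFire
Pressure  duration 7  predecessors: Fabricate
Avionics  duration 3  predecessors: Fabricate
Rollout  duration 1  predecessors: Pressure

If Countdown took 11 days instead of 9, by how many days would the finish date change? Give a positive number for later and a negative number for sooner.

2

Actual critical path: Fabricate→StaticFire→Countdown = 7+6+9 = 22 ⇒ 22 days.
Countdown lies on that path, so at 11 days the path becomes 24 days.
No other chain overtakes it, so the finish is 24 days.
Change in finish: 24 − 22 = +2 days.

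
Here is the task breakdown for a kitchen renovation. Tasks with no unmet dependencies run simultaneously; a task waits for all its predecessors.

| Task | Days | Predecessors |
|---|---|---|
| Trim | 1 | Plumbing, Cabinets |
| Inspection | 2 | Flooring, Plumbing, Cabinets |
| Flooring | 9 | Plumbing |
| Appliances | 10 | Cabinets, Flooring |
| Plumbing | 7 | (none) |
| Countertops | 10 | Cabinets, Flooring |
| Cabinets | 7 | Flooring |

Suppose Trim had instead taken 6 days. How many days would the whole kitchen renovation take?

33

Actual critical path: Plumbing→Flooring→Cabinets→Countertops = 7+9+7+10 = 33 ⇒ 33 days.
The longest path through Trim is only 24 days, so Trim has float 9.
The critical path is still Plumbing→Flooring→Cabinets→Countertops; finish is now 33 days.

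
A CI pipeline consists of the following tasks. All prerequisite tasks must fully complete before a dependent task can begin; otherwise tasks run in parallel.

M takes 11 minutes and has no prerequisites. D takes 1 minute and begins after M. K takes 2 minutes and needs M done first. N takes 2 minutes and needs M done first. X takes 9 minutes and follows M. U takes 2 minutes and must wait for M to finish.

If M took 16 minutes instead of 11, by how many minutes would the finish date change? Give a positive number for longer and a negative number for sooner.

5

As given, the longest chain is M→X = 11+9 = 20, so the finish is 20 minutes.
M lies on that path, so at 16 minutes the path becomes 25 minutes.
No other chain overtakes it, so the finish is 25 minutes.
Change in finish: 25 − 20 = +5 minutes.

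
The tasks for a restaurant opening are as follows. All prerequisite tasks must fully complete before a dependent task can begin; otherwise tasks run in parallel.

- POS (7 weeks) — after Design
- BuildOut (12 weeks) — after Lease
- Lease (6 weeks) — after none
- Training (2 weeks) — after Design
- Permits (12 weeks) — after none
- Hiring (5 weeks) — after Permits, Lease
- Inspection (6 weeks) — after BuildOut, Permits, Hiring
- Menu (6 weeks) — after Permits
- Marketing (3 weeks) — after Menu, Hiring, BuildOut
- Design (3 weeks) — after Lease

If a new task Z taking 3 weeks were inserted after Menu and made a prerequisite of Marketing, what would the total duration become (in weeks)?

24

Originally the restaurant opening takes 24 weeks.
With Z inserted, Marketing now waits for max(Menu, Hiring, BuildOut, Z).
New critical path: Lease→BuildOut→Inspection = 6+12+6 = 24 ⇒ 24 weeks.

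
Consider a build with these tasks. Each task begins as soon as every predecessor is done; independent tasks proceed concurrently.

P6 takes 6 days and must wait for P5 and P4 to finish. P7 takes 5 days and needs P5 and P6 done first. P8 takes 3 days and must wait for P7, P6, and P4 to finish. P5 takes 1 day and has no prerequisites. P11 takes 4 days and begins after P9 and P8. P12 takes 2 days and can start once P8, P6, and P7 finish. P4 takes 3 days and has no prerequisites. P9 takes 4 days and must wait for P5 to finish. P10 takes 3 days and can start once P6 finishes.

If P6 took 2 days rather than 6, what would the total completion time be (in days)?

Critical path before the change: P4→P6→P7→P8→P11 = 3+6+5+3+4 = 21 giving 21 days.
Since P6 is critical, the -4 change carries straight to that chain (now 17 days).
That remains the longest chain; total 17 days.

17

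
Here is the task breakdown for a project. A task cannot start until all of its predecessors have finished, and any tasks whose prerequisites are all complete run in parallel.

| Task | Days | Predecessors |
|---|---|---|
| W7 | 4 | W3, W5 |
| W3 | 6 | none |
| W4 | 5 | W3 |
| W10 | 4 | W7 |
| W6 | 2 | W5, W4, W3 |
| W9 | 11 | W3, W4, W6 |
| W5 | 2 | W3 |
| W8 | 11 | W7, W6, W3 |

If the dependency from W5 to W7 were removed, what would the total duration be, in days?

Original critical path: W3→W4→W6→W8 = 6+5+2+11 = 24 ⇒ 24 days.
Without W5→W7, W7's earliest start moves from 8 to 6.
After: W3→W4→W6→W8 = 6+5+2+11 = 24 → 24 days.

24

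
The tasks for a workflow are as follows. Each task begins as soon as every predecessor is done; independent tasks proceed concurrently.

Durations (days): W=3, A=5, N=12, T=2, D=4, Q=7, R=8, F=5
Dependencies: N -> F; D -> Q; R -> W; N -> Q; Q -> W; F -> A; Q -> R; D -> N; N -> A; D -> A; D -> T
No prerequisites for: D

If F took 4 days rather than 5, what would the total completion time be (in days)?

34

Actual critical path: D→N→Q→R→W = 4+12+7+8+3 = 34 ⇒ 34 days.
F is off the critical path — its longest chain is 26 days, giving 8 of slack.
That remains the longest chain; total 34 days.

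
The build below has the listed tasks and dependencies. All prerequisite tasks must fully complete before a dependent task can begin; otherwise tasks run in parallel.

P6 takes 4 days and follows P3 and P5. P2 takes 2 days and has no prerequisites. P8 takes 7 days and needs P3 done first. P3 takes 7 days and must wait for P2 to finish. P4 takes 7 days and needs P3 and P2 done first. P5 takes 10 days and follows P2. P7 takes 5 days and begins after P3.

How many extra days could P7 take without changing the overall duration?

Critical path: P2→P3→P4 = 2+7+7 = 16, so the finish is 16 days.
Longest path through P7: 14 days (earliest finish 14, latest finish 16).
Float = 16 − 14 = 2.

2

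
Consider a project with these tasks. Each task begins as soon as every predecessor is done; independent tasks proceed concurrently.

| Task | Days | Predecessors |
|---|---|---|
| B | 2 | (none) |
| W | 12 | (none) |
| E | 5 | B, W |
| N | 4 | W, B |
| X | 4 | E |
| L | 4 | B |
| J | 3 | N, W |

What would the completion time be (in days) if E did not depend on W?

19

Original critical path: W→E→X = 12+5+4 = 21 ⇒ 21 days.
Without W→E, E's earliest start moves from 12 to 2.
After: W→N→J = 12+4+3 = 19 → 19 days.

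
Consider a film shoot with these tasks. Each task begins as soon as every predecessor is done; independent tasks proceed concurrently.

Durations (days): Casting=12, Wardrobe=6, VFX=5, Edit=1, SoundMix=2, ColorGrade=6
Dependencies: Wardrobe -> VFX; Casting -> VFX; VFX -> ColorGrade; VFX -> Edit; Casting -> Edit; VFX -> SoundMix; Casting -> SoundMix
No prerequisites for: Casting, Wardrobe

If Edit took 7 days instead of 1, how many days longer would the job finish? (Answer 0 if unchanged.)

1

The binding path is Casting→VFX→ColorGrade = 12+5+6 = 23; finish at 23 days.
The longest path through Edit is only 18 days, so Edit has float 5.
New critical path: Casting→VFX→Edit = 12+5+7 = 24 ⇒ 24 days.
Change in finish: 24 − 23 = +1 days.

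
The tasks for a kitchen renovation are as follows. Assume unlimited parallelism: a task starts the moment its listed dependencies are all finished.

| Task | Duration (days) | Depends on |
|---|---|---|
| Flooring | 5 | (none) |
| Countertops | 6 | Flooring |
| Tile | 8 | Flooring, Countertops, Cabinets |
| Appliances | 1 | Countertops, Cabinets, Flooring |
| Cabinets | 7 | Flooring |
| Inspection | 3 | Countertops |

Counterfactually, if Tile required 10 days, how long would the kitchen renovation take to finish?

22

As given, the longest chain is Flooring→Cabinets→Tile = 5+7+8 = 20, so the finish is 20 days.
Tile lies on that path, so at 10 days the path becomes 22 days.
No other chain overtakes it, so the finish is 22 days.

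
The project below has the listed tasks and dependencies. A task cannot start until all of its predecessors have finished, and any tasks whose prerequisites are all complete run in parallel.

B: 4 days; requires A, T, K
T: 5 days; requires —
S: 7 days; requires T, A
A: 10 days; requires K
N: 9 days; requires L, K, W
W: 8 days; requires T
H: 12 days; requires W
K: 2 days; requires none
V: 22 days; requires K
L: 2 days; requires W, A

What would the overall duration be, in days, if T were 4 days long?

Critical path before the change: T→W→H = 5+8+12 = 25 giving 25 days.
T lies on that path, so at 4 days the path becomes 24 days.
That remains the longest chain; total 24 days.

24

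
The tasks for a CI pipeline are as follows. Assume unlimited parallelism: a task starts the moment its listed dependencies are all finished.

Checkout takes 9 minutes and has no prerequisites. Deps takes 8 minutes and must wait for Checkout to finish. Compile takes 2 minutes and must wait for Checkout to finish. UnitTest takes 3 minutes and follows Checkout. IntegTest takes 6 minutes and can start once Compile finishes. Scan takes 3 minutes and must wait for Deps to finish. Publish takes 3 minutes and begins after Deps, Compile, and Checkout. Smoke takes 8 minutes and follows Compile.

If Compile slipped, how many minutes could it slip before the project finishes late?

1

The longest chain is Checkout→Deps→Scan = 9+8+3 = 20; overall finish 20 minutes.
Compile finishes as early as 11 and must finish by 12.
Float = 20 − 19 = 1.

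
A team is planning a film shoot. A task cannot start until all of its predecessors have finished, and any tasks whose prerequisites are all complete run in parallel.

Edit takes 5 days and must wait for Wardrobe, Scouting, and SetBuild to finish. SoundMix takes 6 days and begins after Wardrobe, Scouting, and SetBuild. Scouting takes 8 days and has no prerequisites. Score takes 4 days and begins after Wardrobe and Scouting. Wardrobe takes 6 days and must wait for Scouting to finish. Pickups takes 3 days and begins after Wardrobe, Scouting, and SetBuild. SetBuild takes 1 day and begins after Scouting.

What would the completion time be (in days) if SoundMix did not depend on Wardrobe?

19

With the dependency in place, Scouting→Wardrobe→SoundMix = 8+6+6 = 20 sets the finish at 20 days.
Without Wardrobe→SoundMix, SoundMix's earliest start moves from 14 to 9.
After: Scouting→Wardrobe→Edit = 8+6+5 = 19 → 19 days.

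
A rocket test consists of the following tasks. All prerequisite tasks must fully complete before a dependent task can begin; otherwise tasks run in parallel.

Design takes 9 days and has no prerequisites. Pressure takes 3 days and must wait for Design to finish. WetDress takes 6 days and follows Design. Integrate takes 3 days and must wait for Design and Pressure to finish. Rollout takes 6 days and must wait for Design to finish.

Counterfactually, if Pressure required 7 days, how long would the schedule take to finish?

As given, the longest chain is Design→Pressure→Integrate = 9+3+3 = 15, so the finish is 15 days.
Pressure is on the critical path; changing it to 7 makes that path 19 days.
The critical path is still Design→Pressure→Integrate; finish is now 19 days.

19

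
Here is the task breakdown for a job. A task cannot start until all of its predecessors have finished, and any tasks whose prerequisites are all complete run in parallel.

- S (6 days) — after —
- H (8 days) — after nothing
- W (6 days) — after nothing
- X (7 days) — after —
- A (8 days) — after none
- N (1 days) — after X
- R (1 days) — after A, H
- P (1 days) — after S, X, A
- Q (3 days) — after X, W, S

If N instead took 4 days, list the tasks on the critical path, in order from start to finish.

X, N

Baseline: X→Q = 7+3 = 10 → 10 days.
The longest path through N is only 8 days, so N has float 2.
New critical path: X→N = 7+4 = 11 ⇒ 11 days.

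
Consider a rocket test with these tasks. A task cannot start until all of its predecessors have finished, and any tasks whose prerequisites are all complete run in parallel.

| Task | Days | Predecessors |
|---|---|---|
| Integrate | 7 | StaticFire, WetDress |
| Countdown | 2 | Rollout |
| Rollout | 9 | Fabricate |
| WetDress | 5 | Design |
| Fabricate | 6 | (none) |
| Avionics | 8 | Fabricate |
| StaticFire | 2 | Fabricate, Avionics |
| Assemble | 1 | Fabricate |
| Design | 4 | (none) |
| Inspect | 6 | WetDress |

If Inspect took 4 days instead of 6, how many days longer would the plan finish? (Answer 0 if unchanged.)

Actual critical path: Fabricate→Avionics→StaticFire→Integrate = 6+8+2+7 = 23 ⇒ 23 days.
The longest path through Inspect is only 15 days, so Inspect has float 8.
That remains the longest chain; total 23 days.
Change in finish: 23 − 23 = +0 days.

0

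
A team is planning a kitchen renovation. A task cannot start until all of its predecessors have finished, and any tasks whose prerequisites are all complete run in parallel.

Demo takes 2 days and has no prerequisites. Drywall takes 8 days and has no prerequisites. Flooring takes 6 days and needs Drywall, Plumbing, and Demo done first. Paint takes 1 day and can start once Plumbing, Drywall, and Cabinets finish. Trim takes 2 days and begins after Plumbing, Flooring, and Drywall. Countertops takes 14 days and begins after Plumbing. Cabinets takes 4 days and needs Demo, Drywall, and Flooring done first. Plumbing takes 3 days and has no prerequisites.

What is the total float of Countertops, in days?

2

The longest chain is Drywall→Flooring→Cabinets→Paint = 8+6+4+1 = 19; overall finish 19 days.
Countertops finishes as early as 17 and must finish by 19.
Slack of Countertops = 5 − 3 = 2 days.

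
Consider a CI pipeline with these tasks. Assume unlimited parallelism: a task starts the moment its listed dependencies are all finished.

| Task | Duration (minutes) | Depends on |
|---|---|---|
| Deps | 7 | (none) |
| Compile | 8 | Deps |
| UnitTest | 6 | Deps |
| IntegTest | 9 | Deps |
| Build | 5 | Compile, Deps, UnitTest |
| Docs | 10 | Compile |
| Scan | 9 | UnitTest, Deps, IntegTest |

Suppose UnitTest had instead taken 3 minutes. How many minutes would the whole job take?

25

Baseline: Deps→Compile→Docs = 7+8+10 = 25 → 25 minutes.
UnitTest has 3 minutes of float (longest path through it is 22).
The critical path is still Deps→Compile→Docs; finish is now 25 minutes.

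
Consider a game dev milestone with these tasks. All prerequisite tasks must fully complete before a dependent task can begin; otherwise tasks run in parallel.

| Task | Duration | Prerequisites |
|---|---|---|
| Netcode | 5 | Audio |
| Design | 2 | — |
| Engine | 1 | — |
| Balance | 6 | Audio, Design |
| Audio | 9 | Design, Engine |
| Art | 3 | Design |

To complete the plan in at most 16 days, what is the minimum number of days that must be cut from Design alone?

Current finish: 17 days; target: 16.
Design is on every critical path, so each day cut from Design cuts the finish by one (this holds down to a finish of 16).
Need 17 − 16 = 1 day off Design → Design becomes 1 day, finish becomes 16.

1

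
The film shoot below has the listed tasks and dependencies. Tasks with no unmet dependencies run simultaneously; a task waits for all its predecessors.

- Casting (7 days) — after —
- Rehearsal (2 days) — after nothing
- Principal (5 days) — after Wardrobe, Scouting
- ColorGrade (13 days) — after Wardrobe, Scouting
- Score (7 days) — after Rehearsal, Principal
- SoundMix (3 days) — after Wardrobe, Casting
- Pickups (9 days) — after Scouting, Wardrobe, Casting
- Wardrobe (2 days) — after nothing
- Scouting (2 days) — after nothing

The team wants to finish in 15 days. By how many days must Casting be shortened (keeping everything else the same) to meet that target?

Current finish: 16 days; target: 15.
Casting is on every critical path, so each day cut from Casting cuts the finish by one (this holds down to a finish of 15).
Need 16 − 15 = 1 day off Casting → Casting becomes 6 days, finish becomes 15.

1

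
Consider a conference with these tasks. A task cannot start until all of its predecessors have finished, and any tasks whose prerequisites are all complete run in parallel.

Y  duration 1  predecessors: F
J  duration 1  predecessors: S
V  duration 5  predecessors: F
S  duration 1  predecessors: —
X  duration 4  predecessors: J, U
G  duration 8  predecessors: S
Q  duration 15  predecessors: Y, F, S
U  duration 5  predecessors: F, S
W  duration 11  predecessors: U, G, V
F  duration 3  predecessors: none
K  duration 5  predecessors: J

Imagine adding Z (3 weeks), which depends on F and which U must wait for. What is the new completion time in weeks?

22

Originally the schedule takes 20 weeks.
With Z inserted, U now waits for max(F, S, Z).
New critical path: F→Z→U→W = 3+3+5+11 = 22 ⇒ 22 weeks.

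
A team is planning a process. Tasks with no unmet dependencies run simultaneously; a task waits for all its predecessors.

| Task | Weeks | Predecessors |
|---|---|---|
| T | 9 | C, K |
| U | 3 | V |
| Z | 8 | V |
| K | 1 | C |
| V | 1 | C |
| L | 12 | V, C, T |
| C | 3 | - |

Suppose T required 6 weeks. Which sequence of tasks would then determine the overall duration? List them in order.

Baseline: C→K→T→L = 3+1+9+12 = 25 → 25 weeks.
T is on the critical path; changing it to 6 makes that path 22 weeks.
That remains the longest chain; total 22 weeks.

C, K, T, L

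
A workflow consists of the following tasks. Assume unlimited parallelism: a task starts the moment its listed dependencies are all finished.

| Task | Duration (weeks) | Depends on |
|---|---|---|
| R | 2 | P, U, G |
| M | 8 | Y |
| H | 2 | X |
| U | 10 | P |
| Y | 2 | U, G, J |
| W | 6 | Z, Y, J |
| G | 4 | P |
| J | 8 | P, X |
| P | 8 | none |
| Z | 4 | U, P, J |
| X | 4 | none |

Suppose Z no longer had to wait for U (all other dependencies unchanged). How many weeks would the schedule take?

28

Before: longest chain P→U→Y→M = 8+10+2+8 = 28, finish 28.
Without U→Z, Z's earliest start moves from 18 to 16.
The longest chain is now P→U→Y→M = 8+10+2+8 = 28, so the schedule takes 28 weeks.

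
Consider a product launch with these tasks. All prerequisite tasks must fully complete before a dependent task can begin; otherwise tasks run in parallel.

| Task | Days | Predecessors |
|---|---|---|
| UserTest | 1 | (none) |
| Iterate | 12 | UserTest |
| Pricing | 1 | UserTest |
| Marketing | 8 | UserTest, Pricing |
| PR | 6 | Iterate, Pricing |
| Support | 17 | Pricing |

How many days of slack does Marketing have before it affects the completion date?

UserTest→Iterate→PR = 1+12+6 = 19 sets the makespan at 19 days.
The longest chain containing Marketing totals 10 days.
Float = 19 − 10 = 9.

9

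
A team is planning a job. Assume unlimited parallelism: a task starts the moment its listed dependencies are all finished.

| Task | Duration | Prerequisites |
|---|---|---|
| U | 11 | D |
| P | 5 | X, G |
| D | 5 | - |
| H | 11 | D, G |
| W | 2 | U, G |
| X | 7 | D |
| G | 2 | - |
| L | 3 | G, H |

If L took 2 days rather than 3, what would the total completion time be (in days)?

18

Critical path before the change: D→H→L = 5+11+3 = 19 giving 19 days.
Since L is critical, the -1 change carries straight to that chain (now 18 days).
The critical path is still D→H→L; finish is now 18 days.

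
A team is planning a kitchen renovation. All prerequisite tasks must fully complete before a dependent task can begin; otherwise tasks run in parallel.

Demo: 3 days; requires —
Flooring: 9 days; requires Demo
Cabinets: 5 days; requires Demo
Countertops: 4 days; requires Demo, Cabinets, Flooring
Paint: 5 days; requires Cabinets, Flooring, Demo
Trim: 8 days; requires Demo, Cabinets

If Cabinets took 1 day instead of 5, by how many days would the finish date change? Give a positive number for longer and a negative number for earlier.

0

Baseline: Demo→Flooring→Paint = 3+9+5 = 17 → 17 days.
The longest path through Cabinets is only 16 days, so Cabinets has float 1.
No other chain overtakes it, so the finish is 17 days.
Change in finish: 17 − 17 = +0 days.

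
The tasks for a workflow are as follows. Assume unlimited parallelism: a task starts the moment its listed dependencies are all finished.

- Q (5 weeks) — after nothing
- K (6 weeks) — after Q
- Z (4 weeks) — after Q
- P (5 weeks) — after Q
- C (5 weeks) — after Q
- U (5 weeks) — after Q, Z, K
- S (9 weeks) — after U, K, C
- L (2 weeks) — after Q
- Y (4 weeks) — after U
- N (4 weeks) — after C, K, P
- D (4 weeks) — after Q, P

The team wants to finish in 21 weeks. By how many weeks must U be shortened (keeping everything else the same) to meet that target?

Current finish: 25 weeks; target: 21.
U is on every critical path, so each week cut from U cuts the finish by one (this holds down to a finish of 21).
Need 25 − 21 = 4 weeks off U → U becomes 1 week, finish becomes 21.

4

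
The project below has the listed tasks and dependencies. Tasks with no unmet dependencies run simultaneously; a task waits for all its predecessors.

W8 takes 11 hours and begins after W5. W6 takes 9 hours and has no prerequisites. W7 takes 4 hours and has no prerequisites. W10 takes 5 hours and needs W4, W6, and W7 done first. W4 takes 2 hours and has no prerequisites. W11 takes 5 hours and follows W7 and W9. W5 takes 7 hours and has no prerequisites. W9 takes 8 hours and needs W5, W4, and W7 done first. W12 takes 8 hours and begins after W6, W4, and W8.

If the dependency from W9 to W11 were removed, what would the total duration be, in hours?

26

With the dependency in place, W5→W8→W12 = 7+11+8 = 26 sets the finish at 26 hours.
Without W9→W11, W11's earliest start moves from 15 to 4.
The longest chain is now W5→W8→W12 = 7+11+8 = 26, so the schedule takes 26 hours.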